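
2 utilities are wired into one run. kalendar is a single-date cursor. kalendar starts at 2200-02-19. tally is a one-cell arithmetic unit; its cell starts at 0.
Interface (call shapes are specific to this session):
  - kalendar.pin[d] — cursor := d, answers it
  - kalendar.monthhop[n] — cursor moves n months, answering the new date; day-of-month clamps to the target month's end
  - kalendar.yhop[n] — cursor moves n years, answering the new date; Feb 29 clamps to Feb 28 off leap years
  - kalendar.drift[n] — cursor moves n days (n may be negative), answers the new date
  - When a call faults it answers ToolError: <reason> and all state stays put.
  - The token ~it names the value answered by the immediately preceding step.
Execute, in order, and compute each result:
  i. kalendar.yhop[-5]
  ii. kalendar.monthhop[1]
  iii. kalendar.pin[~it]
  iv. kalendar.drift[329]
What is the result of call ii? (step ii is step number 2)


Answer: 2195-03-19

Derivation:
# 1. kalendar.yhop(n='-5') => 2195-02-19
# 2. kalendar.monthhop(n='1') => 2195-03-19
# 3. kalendar.pin(d='~it') => 2195-03-19
# 4. kalendar.drift(n='329') => 2196-02-11


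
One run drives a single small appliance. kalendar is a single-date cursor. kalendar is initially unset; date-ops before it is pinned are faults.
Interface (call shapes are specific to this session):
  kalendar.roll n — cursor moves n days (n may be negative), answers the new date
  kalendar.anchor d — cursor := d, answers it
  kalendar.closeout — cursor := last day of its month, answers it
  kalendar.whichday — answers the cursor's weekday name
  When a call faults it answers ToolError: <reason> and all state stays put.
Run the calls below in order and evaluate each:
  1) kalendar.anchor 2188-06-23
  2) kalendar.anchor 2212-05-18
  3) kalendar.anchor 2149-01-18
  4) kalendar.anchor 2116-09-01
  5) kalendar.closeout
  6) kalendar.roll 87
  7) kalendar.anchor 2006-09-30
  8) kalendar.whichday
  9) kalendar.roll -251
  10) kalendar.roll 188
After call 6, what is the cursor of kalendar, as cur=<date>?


~$ anchor 2188-06-23
  2188-06-23
~$ anchor 2212-05-18
  2212-05-18
~$ anchor 2149-01-18
  2149-01-18
~$ anchor 2116-09-01
  2116-09-01
~$ closeout
  2116-09-30
~$ roll 87
  2116-12-26
~$ anchor 2006-09-30
  2006-09-30
~$ whichday
  Saturday
~$ roll -251
  2006-01-22
~$ roll 188
  2006-07-29

Answer: cur=2116-12-26


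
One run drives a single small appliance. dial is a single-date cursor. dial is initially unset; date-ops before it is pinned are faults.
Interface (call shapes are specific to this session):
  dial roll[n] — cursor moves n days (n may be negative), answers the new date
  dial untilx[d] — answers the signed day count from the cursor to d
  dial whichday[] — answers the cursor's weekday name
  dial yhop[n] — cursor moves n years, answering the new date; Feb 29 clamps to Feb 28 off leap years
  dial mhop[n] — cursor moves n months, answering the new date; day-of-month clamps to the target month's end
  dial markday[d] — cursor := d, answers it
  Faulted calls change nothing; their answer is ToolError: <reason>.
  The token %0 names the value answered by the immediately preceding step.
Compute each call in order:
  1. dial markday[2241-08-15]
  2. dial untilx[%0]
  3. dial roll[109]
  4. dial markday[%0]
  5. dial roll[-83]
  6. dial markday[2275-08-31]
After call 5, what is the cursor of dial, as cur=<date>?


Answer: cur=2241-09-10

Derivation:
I run dial markday using d='2241-08-15', and see 2241-08-15.
I try dial untilx using d='%0', yielding 0.
Invoking dial roll using n='109': 2241-12-02.
Calling dial markday using d='%0', and observe 2241-12-02.
Next I call dial roll using n='-83', and observe 2241-09-10.
I run dial markday using d='2275-08-31', and get 2275-08-31.


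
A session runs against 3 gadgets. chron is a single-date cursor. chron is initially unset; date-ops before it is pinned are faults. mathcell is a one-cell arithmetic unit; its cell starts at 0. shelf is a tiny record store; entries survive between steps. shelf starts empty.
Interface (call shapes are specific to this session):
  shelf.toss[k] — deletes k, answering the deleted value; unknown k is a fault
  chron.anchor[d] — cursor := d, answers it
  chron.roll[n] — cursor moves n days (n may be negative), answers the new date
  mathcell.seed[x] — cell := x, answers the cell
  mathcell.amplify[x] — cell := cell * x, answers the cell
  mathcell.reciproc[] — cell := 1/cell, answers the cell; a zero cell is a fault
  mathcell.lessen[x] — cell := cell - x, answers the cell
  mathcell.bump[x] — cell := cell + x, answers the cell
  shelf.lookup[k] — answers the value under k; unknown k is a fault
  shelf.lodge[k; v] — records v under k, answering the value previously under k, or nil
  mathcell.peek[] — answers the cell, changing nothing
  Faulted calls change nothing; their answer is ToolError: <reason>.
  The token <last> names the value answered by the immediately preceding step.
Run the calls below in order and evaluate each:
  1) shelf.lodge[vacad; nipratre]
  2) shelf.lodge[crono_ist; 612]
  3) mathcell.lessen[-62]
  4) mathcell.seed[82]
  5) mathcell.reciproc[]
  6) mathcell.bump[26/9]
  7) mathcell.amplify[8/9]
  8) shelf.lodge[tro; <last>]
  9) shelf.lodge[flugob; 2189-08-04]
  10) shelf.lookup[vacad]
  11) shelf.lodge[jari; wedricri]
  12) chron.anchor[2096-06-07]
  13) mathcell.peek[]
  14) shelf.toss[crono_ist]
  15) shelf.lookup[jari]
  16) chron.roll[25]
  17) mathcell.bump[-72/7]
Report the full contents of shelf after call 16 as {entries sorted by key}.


Do: lodge[k='vacad'; v='nipratre']
See: nil
Do: lodge[k='crono_ist'; v='612']
See: nil
Do: lessen[x='-62']
See: 62
Do: seed[x='82']
See: 82
Do: reciproc[]
See: 1/82
Do: bump[x='26/9']
See: 2141/738
Do: amplify[x='8/9']
See: 8564/3321
Do: lodge[k='tro'; v='<last>']
See: nil
Do: lodge[k='flugob'; v='2189-08-04']
See: nil
Do: lookup[k='vacad']
See: nipratre
Do: lodge[k='jari'; v='wedricri']
See: nil
Do: anchor[d='2096-06-07']
See: 2096-06-07
Do: peek[]
See: 8564/3321
Do: toss[k='crono_ist']
See: 612
Do: lookup[k='jari']
See: wedricri
Do: roll[n='25']
See: 2096-07-02
Do: bump[x='-72/7']
See: -179164/23247

Answer: {flugob=2189-08-04, jari=wedricri, tro=8564/3321, vacad=nipratre}


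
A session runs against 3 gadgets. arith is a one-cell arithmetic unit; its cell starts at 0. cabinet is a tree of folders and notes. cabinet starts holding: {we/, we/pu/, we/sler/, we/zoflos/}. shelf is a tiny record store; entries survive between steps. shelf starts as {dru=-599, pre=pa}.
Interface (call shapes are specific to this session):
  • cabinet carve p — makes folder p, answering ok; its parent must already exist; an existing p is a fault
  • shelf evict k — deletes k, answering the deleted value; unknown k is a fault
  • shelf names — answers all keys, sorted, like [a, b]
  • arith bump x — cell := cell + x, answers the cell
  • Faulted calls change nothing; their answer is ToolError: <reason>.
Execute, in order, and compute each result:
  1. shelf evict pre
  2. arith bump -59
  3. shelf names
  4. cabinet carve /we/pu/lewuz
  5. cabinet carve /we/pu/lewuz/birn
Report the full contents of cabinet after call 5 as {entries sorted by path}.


# 1. shelf evict(k→pre) ~> pa
# 2. arith bump(x→-59) ~> -59
# 3. shelf names() ~> [dru]
# 4. cabinet carve(p→/we/pu/lewuz) ~> ok
# 5. cabinet carve(p→/we/pu/lewuz/birn) ~> ok

Answer: {we/, we/pu/, we/pu/lewuz/, we/pu/lewuz/birn/, we/sler/, we/zoflos/}


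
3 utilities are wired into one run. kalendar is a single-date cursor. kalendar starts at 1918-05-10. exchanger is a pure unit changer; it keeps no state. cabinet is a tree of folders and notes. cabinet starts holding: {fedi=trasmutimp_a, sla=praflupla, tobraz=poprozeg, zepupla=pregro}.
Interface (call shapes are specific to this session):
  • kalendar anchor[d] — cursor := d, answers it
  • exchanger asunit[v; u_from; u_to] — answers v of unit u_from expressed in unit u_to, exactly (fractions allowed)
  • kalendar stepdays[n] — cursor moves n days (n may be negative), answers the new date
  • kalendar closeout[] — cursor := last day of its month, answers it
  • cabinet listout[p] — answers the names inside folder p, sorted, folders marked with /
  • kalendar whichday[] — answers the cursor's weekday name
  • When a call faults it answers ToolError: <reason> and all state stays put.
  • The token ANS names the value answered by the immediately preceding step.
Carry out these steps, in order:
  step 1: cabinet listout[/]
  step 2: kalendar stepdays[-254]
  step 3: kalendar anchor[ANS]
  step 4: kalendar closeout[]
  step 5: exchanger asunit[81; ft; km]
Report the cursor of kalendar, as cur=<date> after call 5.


Answer: cur=1917-08-31

Derivation:
I try cabinet listout(/), and see [fedi, sla, tobraz, zepupla].
Invoking kalendar stepdays(-254), and get 1917-08-29.
I use kalendar anchor(ANS): 1917-08-29.
Then kalendar closeout(), yielding 1917-08-31.
Invoking exchanger asunit(81, ft, km), and observe 30861/1250000.


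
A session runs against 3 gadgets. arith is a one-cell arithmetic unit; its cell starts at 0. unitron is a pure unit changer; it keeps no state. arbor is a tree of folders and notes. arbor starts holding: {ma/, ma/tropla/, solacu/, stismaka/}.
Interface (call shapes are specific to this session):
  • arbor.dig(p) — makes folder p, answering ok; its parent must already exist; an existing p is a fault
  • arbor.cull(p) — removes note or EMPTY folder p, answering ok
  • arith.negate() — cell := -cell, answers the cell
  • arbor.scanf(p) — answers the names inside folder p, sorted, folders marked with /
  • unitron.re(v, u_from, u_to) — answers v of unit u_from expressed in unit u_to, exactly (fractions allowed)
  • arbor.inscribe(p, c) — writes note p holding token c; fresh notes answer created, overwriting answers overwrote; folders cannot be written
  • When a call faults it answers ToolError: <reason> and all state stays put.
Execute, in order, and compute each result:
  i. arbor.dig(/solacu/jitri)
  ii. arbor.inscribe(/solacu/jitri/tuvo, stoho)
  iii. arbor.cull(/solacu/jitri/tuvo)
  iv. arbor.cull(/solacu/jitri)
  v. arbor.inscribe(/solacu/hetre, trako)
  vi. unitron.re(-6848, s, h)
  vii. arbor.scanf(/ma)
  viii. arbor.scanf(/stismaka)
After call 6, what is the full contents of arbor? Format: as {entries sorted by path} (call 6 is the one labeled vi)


>>> arbor.dig p: /solacu/jitri
= ok
>>> arbor.inscribe p: /solacu/jitri/tuvo c: stoho
= created
>>> arbor.cull p: /solacu/jitri/tuvo
= ok
>>> arbor.cull p: /solacu/jitri
= ok
>>> arbor.inscribe p: /solacu/hetre c: trako
= created
>>> unitron.re v: -6848 u_from: s u_to: h
= -428/225
>>> arbor.scanf p: /ma
= [tropla/]
>>> arbor.scanf p: /stismaka
= []

Answer: {ma/, ma/tropla/, solacu/, solacu/hetre=trako, stismaka/}


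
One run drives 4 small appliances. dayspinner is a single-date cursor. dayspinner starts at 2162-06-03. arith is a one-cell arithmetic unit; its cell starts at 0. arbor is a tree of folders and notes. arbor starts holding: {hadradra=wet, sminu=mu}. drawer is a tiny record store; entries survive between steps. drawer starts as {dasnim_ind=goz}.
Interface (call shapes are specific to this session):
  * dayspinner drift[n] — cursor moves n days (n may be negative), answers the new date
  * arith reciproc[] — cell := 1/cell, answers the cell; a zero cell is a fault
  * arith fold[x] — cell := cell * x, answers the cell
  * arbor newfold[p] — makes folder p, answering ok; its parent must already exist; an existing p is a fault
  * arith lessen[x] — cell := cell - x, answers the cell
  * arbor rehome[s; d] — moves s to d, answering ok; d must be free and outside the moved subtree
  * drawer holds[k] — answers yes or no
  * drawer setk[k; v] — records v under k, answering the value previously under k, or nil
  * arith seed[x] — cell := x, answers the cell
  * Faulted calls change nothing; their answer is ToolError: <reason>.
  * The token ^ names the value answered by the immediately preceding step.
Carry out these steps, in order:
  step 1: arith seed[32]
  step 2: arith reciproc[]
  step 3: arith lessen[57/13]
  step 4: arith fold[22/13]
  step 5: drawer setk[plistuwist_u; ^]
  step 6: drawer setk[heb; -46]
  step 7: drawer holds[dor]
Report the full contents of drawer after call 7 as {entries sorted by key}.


Answer: {dasnim_ind=goz, heb=-46, plistuwist_u=-19921/2704}

Derivation:
% arith seed x=32
[out] 32
% arith reciproc
[out] 1/32
% arith lessen x=57/13
[out] -1811/416
% arith fold x=22/13
[out] -19921/2704
% drawer setk k=plistuwist_u v=^
[out] nil
% drawer setk k=heb v=-46
[out] nil
% drawer holds k=dor
[out] no


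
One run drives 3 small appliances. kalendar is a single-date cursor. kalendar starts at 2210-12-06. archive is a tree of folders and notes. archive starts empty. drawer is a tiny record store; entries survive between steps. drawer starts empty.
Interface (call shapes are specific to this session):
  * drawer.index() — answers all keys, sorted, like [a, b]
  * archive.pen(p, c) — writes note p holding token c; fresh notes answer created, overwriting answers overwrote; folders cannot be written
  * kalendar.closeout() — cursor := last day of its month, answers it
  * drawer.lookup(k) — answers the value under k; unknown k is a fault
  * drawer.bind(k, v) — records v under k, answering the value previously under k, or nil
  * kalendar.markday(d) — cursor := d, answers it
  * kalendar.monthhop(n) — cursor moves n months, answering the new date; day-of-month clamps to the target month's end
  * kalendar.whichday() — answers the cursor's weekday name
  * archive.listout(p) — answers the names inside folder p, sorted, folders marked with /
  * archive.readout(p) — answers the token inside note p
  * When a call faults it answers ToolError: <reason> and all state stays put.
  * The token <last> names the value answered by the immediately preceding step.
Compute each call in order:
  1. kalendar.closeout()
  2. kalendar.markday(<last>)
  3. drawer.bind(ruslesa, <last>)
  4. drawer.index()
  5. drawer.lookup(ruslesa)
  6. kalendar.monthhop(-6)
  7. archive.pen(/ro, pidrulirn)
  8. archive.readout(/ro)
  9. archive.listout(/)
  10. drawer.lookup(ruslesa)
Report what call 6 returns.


Answer: 2210-06-30

Derivation:
·→ closeout()
·← 2210-12-31
·→ markday(d=<last>)
·← 2210-12-31
·→ bind(k=ruslesa, v=<last>)
·← nil
·→ index()
·← [ruslesa]
·→ lookup(k=ruslesa)
·← 2210-12-31
·→ monthhop(n=-6)
·← 2210-06-30
·→ pen(p=/ro, c=pidrulirn)
·← created
·→ readout(p=/ro)
·← pidrulirn
·→ listout(p=/)
·← [ro]
·→ lookup(k=ruslesa)
·← 2210-12-31


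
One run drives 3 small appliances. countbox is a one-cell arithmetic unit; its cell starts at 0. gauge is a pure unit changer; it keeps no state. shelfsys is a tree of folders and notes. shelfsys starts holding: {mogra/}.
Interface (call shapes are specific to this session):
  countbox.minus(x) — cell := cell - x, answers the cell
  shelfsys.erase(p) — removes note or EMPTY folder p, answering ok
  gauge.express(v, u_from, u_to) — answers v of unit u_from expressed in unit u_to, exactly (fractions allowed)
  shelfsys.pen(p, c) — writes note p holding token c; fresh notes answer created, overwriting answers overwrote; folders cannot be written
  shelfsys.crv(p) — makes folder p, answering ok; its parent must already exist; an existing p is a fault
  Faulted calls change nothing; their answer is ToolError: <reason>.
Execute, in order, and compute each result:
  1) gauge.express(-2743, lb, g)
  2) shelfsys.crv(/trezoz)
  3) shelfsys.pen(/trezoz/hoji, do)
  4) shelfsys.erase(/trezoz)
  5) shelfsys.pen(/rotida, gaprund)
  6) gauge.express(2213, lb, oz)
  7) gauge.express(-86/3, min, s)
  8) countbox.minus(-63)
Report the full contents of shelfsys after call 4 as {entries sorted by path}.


Answer: {mogra/, trezoz/, trezoz/hoji=do}

Derivation:
-- express(-2743, lb, g) == -124420387091/100000
-- crv(/trezoz) == ok
-- pen(/trezoz/hoji, do) == created
-- erase(/trezoz) == ToolError: not empty
-- pen(/rotida, gaprund) == created
-- express(2213, lb, oz) == 35408
-- express(-86/3, min, s) == -1720
-- minus(-63) == 63


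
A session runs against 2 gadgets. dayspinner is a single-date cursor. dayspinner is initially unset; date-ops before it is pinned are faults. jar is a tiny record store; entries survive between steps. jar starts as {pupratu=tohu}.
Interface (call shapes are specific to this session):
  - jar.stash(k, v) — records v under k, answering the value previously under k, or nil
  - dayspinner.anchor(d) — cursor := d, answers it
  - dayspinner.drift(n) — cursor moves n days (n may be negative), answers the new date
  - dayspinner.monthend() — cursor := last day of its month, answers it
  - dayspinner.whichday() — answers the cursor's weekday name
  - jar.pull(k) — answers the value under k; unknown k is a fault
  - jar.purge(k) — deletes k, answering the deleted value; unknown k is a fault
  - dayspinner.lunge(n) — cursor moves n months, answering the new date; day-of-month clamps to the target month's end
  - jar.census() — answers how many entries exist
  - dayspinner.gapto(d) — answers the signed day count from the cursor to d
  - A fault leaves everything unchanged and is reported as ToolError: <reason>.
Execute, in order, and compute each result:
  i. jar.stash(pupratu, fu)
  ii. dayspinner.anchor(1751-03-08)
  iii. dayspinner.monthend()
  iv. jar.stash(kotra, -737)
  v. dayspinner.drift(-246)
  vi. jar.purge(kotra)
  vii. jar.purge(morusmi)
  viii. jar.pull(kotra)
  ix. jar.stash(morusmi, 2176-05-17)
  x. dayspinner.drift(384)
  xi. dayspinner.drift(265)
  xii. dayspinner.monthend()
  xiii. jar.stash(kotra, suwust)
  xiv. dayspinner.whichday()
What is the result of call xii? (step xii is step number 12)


Answer: 1752-05-31

Derivation:
// 1. stash(pupratu, fu) ~> tohu
// 2. anchor(1751-03-08) ~> 1751-03-08
// 3. monthend() ~> 1751-03-31
// 4. stash(kotra, -737) ~> nil
// 5. drift(-246) ~> 1750-07-28
// 6. purge(kotra) ~> -737
// 7. purge(morusmi) ~> ToolError: no such key morusmi
// 8. pull(kotra) ~> ToolError: no such key kotra
// 9. stash(morusmi, 2176-05-17) ~> nil
// 10. drift(384) ~> 1751-08-16
// 11. drift(265) ~> 1752-05-07
// 12. monthend() ~> 1752-05-31
// 13. stash(kotra, suwust) ~> nil
// 14. whichday() ~> Wednesday


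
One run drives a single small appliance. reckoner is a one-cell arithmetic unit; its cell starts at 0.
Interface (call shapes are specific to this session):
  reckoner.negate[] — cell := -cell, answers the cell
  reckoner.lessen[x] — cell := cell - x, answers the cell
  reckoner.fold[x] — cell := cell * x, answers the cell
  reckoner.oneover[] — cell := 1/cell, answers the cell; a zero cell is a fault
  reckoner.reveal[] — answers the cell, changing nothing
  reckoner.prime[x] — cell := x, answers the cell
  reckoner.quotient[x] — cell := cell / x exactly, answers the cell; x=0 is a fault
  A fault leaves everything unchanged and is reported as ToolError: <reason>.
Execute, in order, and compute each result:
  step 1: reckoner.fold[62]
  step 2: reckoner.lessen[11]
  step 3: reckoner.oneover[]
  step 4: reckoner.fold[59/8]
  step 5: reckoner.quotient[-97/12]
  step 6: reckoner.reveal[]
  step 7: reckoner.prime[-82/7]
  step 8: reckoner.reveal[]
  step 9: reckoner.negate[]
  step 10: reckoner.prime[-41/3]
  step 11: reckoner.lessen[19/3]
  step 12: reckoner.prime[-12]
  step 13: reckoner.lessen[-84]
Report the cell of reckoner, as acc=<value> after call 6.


[in] reckoner.fold x: 62
  0
[in] reckoner.lessen x: 11
  -11
[in] reckoner.oneover
  -1/11
[in] reckoner.fold x: 59/8
  -59/88
[in] reckoner.quotient x: -97/12
  177/2134
[in] reckoner.reveal
  177/2134
[in] reckoner.prime x: -82/7
  -82/7
[in] reckoner.reveal
  -82/7
[in] reckoner.negate
  82/7
[in] reckoner.prime x: -41/3
  -41/3
[in] reckoner.lessen x: 19/3
  -20
[in] reckoner.prime x: -12
  -12
[in] reckoner.lessen x: -84
  72

Answer: acc=177/2134


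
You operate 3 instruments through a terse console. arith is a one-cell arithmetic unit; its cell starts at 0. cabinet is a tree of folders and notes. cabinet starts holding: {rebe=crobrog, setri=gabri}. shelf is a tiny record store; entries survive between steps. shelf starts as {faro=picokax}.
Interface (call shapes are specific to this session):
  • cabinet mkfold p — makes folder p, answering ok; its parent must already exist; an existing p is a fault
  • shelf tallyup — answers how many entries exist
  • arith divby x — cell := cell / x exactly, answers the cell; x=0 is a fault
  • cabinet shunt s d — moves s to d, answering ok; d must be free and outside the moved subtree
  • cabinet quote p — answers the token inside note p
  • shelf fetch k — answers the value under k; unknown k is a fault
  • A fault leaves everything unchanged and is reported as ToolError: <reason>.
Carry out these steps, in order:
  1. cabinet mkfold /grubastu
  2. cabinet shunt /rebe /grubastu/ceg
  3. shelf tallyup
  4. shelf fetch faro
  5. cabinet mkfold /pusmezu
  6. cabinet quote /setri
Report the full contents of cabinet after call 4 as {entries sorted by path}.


Answer: {grubastu/, grubastu/ceg=crobrog, setri=gabri}

Derivation:
Then cabinet mkfold using p: /grubastu, → ok.
I run cabinet shunt using s: /rebe, d: /grubastu/ceg, — result: ok.
Calling shelf tallyup, and get 1.
I run shelf fetch using k: faro, → picokax.
Now I run cabinet mkfold using p: /pusmezu, giving ok.
Calling cabinet quote using p: /setri: gabri.


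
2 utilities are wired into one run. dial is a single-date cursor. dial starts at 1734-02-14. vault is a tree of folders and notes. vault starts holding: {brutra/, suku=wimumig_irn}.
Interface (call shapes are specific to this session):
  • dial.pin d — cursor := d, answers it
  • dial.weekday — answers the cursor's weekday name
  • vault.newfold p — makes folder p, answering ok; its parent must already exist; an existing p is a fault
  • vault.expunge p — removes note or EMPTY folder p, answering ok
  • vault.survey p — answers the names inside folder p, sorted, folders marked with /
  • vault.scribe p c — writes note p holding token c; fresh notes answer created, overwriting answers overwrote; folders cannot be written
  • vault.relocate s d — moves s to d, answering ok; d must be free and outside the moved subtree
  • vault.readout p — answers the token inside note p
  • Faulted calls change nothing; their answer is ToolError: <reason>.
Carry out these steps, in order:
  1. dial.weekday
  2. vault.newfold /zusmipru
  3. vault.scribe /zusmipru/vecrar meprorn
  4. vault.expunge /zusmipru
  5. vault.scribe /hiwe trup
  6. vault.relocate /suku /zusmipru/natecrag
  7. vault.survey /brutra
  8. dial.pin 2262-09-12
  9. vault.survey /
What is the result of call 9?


Answer: [brutra/, hiwe, zusmipru/]

Derivation:
% 1. dial.weekday() : Sunday
% 2. vault.newfold(p=/zusmipru) : ok
% 3. vault.scribe(p=/zusmipru/vecrar, c=meprorn) : created
% 4. vault.expunge(p=/zusmipru) : ToolError: not empty
% 5. vault.scribe(p=/hiwe, c=trup) : created
% 6. vault.relocate(s=/suku, d=/zusmipru/natecrag) : ok
% 7. vault.survey(p=/brutra) : []
% 8. dial.pin(d=2262-09-12) : 2262-09-12
% 9. vault.survey(p=/) : [brutra/, hiwe, zusmipru/]


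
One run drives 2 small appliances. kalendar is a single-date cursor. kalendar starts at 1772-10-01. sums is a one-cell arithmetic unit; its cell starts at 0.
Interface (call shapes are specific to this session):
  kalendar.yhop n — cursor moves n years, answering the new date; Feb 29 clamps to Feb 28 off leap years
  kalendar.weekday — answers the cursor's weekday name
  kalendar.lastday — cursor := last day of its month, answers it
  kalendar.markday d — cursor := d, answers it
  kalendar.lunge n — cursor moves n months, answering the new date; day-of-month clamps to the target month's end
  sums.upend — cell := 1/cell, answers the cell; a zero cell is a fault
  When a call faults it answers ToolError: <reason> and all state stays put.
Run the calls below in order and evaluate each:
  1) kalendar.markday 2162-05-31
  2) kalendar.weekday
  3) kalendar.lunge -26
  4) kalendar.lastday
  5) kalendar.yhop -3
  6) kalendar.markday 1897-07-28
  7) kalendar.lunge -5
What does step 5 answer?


CALL kalendar.markday[d='2162-05-31']
RET  2162-05-31
CALL kalendar.weekday[]
RET  Monday
CALL kalendar.lunge[n='-26']
RET  2160-03-31
CALL kalendar.lastday[]
RET  2160-03-31
CALL kalendar.yhop[n='-3']
RET  2157-03-31
CALL kalendar.markday[d='1897-07-28']
RET  1897-07-28
CALL kalendar.lunge[n='-5']
RET  1897-02-28

Answer: 2157-03-31


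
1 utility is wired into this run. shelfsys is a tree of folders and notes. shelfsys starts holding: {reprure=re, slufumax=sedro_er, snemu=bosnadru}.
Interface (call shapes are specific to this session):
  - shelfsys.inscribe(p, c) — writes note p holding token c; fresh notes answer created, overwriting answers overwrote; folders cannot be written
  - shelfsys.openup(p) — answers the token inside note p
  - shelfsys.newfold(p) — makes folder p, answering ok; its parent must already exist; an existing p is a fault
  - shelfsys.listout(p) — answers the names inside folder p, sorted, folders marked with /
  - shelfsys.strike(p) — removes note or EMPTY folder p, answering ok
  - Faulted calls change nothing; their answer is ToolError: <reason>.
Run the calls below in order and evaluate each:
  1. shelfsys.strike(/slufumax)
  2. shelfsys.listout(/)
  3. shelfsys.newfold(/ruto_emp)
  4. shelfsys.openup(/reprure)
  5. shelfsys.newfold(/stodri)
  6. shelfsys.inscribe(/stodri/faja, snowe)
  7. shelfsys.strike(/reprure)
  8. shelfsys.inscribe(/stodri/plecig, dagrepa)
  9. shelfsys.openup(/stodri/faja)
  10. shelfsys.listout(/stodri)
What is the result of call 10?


Answer: [faja, plecig]

Derivation:
>> shelfsys.strike(p=/slufumax)
<< ok
>> shelfsys.listout(p=/)
<< [reprure, snemu]
>> shelfsys.newfold(p=/ruto_emp)
<< ok
>> shelfsys.openup(p=/reprure)
<< re
>> shelfsys.newfold(p=/stodri)
<< ok
>> shelfsys.inscribe(p=/stodri/faja, c=snowe)
<< created
>> shelfsys.strike(p=/reprure)
<< ok
>> shelfsys.inscribe(p=/stodri/plecig, c=dagrepa)
<< created
>> shelfsys.openup(p=/stodri/faja)
<< snowe
>> shelfsys.listout(p=/stodri)
<< [faja, plecig]


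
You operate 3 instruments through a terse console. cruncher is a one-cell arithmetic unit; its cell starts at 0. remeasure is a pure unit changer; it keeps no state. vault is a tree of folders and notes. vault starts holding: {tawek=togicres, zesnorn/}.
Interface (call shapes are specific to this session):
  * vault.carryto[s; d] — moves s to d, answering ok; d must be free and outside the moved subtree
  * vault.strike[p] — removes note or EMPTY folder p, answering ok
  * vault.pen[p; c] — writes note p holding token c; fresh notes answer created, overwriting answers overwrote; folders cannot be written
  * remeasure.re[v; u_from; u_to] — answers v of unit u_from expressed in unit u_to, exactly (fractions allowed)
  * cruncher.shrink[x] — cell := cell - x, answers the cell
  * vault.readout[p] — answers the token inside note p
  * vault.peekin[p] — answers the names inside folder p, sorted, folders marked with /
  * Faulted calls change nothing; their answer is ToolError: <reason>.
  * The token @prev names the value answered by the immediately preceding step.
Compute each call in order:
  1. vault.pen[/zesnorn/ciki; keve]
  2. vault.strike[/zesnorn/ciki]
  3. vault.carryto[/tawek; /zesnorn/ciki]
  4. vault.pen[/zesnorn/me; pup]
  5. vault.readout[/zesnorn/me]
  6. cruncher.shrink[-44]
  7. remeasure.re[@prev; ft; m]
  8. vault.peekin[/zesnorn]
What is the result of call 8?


Answer: [ciki, me]

Derivation:
I call vault.pen passing p→/zesnorn/ciki, c→keve, and see created.
Calling vault.strike passing p→/zesnorn/ciki: ok.
Next I call vault.carryto passing s→/tawek, d→/zesnorn/ciki, and see ok.
Calling vault.pen passing p→/zesnorn/me, c→pup, which returns created.
Then vault.readout passing p→/zesnorn/me, giving pup.
I use cruncher.shrink passing x→-44, and observe 44.
I call remeasure.re passing v→@prev, u_from→ft, u_to→m, giving 8382/625.
I try vault.peekin passing p→/zesnorn, → [ciki, me].


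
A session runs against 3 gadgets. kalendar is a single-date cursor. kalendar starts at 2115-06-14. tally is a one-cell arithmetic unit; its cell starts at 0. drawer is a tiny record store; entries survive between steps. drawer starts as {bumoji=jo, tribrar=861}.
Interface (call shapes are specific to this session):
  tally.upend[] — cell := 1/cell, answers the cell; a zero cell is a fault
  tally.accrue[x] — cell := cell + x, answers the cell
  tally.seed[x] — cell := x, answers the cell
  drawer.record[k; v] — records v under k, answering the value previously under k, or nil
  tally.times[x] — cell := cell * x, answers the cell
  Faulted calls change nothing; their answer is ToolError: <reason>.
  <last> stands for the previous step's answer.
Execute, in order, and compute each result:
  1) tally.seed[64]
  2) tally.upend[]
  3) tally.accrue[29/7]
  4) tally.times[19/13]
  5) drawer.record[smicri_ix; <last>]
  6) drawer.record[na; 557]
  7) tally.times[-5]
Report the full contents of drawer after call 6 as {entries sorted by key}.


Answer: {bumoji=jo, na=557, smicri_ix=35397/5824, tribrar=861}

Derivation:
% tally.seed(x='64') : 64
% tally.upend() : 1/64
% tally.accrue(x='29/7') : 1863/448
% tally.times(x='19/13') : 35397/5824
% drawer.record(k='smicri_ix', v='<last>') : nil
% drawer.record(k='na', v='557') : nil
% tally.times(x='-5') : -176985/5824


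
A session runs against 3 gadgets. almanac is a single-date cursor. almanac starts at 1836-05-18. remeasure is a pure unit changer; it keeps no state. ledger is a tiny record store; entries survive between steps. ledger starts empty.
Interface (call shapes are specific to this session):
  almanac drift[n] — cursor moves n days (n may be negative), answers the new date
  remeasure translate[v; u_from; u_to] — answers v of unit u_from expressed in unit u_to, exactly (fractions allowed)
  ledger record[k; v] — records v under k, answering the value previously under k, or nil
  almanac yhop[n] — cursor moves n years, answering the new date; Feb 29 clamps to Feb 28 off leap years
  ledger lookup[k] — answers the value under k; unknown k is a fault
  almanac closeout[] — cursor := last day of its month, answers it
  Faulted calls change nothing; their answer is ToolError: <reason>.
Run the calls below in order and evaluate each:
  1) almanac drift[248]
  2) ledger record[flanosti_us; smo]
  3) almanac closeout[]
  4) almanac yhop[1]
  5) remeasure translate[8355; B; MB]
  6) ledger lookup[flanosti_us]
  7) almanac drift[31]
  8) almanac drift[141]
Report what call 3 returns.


Calling almanac drift(n: 248), — result: 1837-01-21.
Calling ledger record(k: flanosti_us, v: smo), → nil.
I try almanac closeout, giving 1837-01-31.
Using almanac yhop(n: 1), which returns 1838-01-31.
Then remeasure translate(v: 8355, u_from: B, u_to: MB), — result: 1671/200000.
Invoking ledger lookup(k: flanosti_us), — result: smo.
Calling almanac drift(n: 31), → 1838-03-03.
Calling almanac drift(n: 141), giving 1838-07-22.

Answer: 1837-01-31


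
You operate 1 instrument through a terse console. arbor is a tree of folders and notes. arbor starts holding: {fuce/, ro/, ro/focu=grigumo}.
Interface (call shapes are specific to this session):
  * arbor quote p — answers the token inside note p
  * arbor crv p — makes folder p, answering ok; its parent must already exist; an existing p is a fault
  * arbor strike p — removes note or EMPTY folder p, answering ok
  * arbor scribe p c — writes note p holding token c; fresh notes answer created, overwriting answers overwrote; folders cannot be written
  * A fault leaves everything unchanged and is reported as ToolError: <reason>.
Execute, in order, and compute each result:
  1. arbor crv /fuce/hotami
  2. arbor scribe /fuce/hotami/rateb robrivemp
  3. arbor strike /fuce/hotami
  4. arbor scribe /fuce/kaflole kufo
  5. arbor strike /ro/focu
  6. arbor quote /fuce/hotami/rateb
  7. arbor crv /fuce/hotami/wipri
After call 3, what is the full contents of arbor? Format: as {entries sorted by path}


CALL arbor crv[p=/fuce/hotami]
RET  ok
CALL arbor scribe[p=/fuce/hotami/rateb; c=robrivemp]
RET  created
CALL arbor strike[p=/fuce/hotami]
RET  ToolError: not empty
CALL arbor scribe[p=/fuce/kaflole; c=kufo]
RET  created
CALL arbor strike[p=/ro/focu]
RET  ok
CALL arbor quote[p=/fuce/hotami/rateb]
RET  robrivemp
CALL arbor crv[p=/fuce/hotami/wipri]
RET  ok

Answer: {fuce/, fuce/hotami/, fuce/hotami/rateb=robrivemp, ro/, ro/focu=grigumo}


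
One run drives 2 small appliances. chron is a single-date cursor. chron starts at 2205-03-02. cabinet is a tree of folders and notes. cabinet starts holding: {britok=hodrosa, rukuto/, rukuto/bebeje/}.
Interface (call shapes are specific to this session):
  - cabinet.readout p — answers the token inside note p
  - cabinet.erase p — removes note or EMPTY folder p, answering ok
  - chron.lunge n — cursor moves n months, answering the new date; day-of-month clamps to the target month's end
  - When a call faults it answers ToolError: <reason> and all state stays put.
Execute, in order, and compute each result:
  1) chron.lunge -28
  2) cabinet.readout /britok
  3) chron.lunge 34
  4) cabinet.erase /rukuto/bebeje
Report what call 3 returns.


Answer: 2205-09-02

Derivation:
% chron.lunge(n→-28) -> 2202-11-02
% cabinet.readout(p→/britok) -> hodrosa
% chron.lunge(n→34) -> 2205-09-02
% cabinet.erase(p→/rukuto/bebeje) -> ok


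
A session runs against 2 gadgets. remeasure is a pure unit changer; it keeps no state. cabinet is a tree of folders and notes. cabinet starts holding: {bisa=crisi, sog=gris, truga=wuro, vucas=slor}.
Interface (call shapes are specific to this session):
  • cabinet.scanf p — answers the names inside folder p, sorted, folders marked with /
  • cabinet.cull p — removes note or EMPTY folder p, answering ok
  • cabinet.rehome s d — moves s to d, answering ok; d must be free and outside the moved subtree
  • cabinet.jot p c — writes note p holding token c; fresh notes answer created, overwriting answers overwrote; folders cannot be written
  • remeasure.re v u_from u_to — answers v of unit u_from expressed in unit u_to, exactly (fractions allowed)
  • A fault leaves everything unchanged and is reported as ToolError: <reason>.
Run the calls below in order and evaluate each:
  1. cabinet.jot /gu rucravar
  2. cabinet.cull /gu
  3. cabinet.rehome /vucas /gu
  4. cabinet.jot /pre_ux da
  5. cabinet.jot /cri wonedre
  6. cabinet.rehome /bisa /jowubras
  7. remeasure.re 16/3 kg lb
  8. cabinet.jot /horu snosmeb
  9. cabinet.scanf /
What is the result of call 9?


>>> cabinet.jot p=/gu c=rucravar
[out] created
>>> cabinet.cull p=/gu
[out] ok
>>> cabinet.rehome s=/vucas d=/gu
[out] ok
>>> cabinet.jot p=/pre_ux c=da
[out] created
>>> cabinet.jot p=/cri c=wonedre
[out] created
>>> cabinet.rehome s=/bisa d=/jowubras
[out] ok
>>> remeasure.re v=16/3 u_from=kg u_to=lb
[out] 1600000000/136077711
>>> cabinet.jot p=/horu c=snosmeb
[out] created
>>> cabinet.scanf p=/
[out] [cri, gu, horu, jowubras, pre_ux, sog, truga]

Answer: [cri, gu, horu, jowubras, pre_ux, sog, truga]


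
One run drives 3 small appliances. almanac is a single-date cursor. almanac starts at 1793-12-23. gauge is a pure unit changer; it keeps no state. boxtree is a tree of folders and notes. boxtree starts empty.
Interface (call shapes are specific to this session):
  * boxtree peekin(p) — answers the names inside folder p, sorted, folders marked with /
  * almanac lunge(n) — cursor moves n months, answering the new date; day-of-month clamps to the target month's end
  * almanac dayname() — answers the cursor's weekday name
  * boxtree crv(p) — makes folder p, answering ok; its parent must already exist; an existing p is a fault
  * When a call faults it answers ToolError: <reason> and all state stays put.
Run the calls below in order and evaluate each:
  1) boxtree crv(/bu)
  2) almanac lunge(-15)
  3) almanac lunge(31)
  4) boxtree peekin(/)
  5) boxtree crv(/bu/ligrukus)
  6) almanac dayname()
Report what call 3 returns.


Now I run boxtree crv with p→/bu, giving ok.
I call almanac lunge with n→-15, → 1792-09-23.
I invoke almanac lunge with n→31, → 1795-04-23.
I try boxtree peekin with p→/, giving [bu/].
I run boxtree crv with p→/bu/ligrukus, — result: ok.
Calling almanac dayname(), which returns Thursday.

Answer: 1795-04-23


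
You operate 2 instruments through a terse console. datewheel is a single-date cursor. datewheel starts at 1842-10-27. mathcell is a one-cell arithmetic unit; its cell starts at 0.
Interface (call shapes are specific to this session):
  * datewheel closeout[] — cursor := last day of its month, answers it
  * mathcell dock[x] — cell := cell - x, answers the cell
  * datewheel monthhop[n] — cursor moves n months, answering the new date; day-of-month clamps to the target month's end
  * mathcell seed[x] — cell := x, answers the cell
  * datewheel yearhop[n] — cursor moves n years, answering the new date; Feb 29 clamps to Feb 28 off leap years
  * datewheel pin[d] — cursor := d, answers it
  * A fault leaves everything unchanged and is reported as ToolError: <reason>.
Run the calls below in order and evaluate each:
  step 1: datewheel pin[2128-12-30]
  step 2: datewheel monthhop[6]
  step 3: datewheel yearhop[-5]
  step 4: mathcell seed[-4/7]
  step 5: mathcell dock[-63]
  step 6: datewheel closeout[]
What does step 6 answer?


Calling datewheel pin using d='2128-12-30', and get 2128-12-30.
Calling datewheel monthhop using n='6', yielding 2129-06-30.
I try datewheel yearhop using n='-5', and get 2124-06-30.
I use mathcell seed using x='-4/7', and observe -4/7.
I invoke mathcell dock using x='-63', which returns 437/7.
Now I run datewheel closeout(), and observe 2124-06-30.

Answer: 2124-06-30


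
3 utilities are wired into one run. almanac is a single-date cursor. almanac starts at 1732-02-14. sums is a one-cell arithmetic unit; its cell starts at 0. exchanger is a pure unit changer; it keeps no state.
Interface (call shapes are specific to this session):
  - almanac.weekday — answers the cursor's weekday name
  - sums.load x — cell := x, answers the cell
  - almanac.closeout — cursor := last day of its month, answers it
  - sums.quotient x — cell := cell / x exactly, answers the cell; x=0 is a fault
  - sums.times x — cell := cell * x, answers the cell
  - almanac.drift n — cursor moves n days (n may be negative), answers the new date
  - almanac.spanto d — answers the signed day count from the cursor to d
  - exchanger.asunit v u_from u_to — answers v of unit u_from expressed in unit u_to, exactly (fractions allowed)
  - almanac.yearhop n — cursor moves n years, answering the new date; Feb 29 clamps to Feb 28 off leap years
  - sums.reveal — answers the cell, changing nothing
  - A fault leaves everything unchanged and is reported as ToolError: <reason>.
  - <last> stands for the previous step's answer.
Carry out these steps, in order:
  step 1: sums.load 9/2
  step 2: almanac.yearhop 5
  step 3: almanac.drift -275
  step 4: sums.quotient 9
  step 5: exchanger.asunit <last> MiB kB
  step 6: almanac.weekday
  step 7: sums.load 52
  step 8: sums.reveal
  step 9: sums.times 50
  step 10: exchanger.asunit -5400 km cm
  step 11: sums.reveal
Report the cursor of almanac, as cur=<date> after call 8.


-> load(x: 9/2)
<- 9/2
-> yearhop(n: 5)
<- 1737-02-14
-> drift(n: -275)
<- 1736-05-15
-> quotient(x: 9)
<- 1/2
-> asunit(v: <last>, u_from: MiB, u_to: kB)
<- 65536/125
-> weekday()
<- Tuesday
-> load(x: 52)
<- 52
-> reveal()
<- 52
-> times(x: 50)
<- 2600
-> asunit(v: -5400, u_from: km, u_to: cm)
<- -540000000
-> reveal()
<- 2600

Answer: cur=1736-05-15


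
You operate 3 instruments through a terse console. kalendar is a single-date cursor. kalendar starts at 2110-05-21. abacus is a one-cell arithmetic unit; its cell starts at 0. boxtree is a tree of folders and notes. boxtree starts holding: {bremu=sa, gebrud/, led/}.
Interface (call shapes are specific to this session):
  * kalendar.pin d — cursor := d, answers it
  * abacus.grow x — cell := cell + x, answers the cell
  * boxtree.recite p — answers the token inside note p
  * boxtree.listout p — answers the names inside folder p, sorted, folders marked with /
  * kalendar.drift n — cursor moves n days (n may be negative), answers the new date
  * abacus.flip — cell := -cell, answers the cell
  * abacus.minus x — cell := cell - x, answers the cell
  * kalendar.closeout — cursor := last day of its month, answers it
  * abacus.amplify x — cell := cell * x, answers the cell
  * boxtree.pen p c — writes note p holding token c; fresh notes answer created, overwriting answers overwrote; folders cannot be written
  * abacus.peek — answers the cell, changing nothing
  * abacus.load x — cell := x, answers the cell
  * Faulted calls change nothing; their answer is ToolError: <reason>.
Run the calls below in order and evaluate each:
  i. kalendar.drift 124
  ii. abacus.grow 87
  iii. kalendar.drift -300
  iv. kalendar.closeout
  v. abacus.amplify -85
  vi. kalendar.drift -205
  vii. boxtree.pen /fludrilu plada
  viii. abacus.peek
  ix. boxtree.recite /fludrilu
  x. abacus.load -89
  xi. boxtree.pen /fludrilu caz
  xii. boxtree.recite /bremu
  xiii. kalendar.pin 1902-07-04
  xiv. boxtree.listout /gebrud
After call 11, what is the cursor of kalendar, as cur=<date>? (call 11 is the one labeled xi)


Answer: cur=2109-05-09

Derivation:
// 1. kalendar.drift(n→124) == 2110-09-22
// 2. abacus.grow(x→87) == 87
// 3. kalendar.drift(n→-300) == 2109-11-26
// 4. kalendar.closeout() == 2109-11-30
// 5. abacus.amplify(x→-85) == -7395
// 6. kalendar.drift(n→-205) == 2109-05-09
// 7. boxtree.pen(p→/fludrilu, c→plada) == created
// 8. abacus.peek() == -7395
// 9. boxtree.recite(p→/fludrilu) == plada
// 10. abacus.load(x→-89) == -89
// 11. boxtree.pen(p→/fludrilu, c→caz) == overwrote
// 12. boxtree.recite(p→/bremu) == sa
// 13. kalendar.pin(d→1902-07-04) == 1902-07-04
// 14. boxtree.listout(p→/gebrud) == []
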